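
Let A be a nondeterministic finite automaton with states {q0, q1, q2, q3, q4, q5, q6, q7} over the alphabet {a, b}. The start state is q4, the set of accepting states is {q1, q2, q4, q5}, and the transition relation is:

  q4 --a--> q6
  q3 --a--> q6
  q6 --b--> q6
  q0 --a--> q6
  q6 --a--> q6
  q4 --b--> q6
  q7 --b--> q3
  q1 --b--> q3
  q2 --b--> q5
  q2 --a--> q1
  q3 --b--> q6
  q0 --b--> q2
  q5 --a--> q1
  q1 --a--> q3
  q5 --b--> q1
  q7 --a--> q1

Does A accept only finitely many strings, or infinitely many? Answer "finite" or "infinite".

The useful states (reachable from q4 and able to reach an accepting state) are {q4}.
Restricted to these states the transition graph has no cycle, so every accepting path has bounded length and L is finite.

finite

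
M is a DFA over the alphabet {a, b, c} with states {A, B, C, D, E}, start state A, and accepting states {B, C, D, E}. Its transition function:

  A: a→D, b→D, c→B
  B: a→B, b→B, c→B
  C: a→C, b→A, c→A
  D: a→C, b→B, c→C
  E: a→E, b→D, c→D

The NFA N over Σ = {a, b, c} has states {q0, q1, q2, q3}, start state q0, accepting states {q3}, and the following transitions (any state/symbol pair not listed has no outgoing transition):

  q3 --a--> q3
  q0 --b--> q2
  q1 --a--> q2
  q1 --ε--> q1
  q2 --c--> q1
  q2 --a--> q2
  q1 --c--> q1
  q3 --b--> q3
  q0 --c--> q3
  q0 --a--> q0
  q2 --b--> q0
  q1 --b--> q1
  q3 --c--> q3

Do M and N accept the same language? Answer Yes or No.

The string a is accepted by M but rejected by N.
So L(M) ≠ L(N).

No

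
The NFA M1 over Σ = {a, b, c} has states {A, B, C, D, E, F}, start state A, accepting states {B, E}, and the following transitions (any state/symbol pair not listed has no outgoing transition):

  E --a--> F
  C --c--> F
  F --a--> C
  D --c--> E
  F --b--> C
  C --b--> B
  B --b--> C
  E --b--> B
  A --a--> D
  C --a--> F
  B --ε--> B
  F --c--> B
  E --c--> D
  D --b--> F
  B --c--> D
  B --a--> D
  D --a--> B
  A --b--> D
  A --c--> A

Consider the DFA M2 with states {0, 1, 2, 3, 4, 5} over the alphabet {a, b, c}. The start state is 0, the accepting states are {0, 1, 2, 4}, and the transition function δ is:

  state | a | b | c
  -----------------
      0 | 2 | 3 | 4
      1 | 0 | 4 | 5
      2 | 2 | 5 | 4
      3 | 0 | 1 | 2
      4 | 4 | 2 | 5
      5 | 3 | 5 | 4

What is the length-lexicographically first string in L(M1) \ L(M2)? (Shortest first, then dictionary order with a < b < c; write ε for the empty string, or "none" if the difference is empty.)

bbc

The string bbc is accepted by M1 but not by M2.
No shorter string lies in the difference, and bbc is the lexicographically first length-3 string in L(M1) \ L(M2).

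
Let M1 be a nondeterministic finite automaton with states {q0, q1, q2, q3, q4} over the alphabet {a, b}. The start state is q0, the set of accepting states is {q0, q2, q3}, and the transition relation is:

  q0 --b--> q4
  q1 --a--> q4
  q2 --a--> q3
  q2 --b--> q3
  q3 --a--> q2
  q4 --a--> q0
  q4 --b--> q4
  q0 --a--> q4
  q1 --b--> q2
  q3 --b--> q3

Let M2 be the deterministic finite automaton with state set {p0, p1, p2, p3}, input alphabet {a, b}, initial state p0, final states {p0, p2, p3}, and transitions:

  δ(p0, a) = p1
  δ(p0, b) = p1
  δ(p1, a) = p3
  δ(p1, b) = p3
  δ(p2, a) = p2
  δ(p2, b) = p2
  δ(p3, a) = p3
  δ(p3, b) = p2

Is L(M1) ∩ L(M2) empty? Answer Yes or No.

The empty string ε is accepted by both M1 and M2.
Hence L(M1) ∩ L(M2) ≠ ∅.

No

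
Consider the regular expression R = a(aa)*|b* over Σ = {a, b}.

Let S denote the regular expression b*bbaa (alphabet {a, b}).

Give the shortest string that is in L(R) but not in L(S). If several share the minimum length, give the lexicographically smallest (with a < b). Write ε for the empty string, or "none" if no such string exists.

ε

The empty string ε is accepted by R but not by S.
Since ε is the unique shortest string, it is the required witness.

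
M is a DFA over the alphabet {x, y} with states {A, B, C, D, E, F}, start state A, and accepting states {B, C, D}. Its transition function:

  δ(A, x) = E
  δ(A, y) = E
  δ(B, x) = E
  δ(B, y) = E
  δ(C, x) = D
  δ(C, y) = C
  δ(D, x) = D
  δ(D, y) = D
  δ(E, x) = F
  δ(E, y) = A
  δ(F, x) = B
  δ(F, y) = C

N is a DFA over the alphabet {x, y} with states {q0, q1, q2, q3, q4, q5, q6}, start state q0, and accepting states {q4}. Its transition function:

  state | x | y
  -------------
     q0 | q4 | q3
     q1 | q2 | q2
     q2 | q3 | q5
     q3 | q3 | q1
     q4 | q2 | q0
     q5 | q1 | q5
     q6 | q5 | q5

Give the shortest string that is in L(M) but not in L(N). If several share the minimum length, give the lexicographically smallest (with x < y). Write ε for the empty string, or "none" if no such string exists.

xxx

The string xxx is accepted by M but not by N.
No shorter string lies in the difference, and xxx is the lexicographically first length-3 string in L(M) \ L(N).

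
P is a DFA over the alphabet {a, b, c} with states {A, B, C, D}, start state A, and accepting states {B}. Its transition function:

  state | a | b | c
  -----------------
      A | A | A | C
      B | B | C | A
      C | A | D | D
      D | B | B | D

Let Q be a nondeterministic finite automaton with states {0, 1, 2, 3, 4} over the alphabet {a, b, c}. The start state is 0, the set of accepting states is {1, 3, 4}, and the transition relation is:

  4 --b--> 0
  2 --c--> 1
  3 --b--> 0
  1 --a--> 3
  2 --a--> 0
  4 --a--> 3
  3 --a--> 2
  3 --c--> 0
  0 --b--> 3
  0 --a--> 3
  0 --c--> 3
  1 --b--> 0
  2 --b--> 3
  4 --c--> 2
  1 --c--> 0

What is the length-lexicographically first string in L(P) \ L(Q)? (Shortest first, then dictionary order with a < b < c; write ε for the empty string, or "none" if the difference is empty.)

acba

The string acba is accepted by P but not by Q.
No shorter string lies in the difference, and acba is the lexicographically first length-4 string in L(P) \ L(Q).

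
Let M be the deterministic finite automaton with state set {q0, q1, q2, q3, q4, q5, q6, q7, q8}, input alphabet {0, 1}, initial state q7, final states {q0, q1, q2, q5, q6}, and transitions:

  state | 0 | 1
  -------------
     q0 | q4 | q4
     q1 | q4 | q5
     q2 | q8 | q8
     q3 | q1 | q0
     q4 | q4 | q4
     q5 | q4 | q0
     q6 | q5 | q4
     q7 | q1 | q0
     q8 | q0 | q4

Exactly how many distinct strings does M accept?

4

The useful subgraph on states {q0, q1, q5, q7} is acyclic, so L(M) is finite; the longest accepting path visits 4 useful states, giving maximum string length 3.
Counting accepting paths from q7 by length: 2 of length 1, 1 of length 2, 1 of length 3. Total 4.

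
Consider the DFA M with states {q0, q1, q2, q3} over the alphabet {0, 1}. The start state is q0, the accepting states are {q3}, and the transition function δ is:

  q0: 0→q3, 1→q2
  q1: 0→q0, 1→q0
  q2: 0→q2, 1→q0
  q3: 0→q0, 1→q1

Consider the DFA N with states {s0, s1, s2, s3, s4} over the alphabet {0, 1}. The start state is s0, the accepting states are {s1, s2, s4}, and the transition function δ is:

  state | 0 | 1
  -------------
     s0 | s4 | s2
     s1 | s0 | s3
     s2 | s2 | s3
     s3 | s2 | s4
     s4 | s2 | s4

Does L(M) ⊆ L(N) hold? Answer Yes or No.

Yes

Exploring the product automaton M × N from the start pair (q0, s0), following both machines on each input symbol, reaches 11 state pairs: (q0, s0), (q3, s4), (q2, s2), (q0, s2), (q1, s4), (q0, s3), (q3, s2), (q2, s3), (q0, s4), (q2, s4), (q1, s3).
M accepts in {q3} and N accepts in {s1, s2, s4}. The reachable pairs whose M-component is accepting are (q3, s4), (q3, s2); in each of them the N-component is accepting too, so the product for L(M) \ L(N) (M-component accepting, N-component rejecting) has no reachable accepting pair and the difference is empty.
Hence every string in L(M) is also in L(N).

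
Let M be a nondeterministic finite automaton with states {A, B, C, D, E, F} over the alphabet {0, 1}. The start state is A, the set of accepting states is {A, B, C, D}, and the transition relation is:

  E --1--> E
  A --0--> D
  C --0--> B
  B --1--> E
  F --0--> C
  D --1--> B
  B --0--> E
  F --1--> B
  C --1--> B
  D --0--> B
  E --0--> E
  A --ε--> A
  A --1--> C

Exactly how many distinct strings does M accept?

The useful subgraph on states {A, B, C, D} is acyclic, so L(M) is finite; the longest accepting path visits 3 useful states, giving maximum string length 2.
Counting accepting paths from A by length: 1 of length 0, 2 of length 1, 4 of length 2. Total 7.

7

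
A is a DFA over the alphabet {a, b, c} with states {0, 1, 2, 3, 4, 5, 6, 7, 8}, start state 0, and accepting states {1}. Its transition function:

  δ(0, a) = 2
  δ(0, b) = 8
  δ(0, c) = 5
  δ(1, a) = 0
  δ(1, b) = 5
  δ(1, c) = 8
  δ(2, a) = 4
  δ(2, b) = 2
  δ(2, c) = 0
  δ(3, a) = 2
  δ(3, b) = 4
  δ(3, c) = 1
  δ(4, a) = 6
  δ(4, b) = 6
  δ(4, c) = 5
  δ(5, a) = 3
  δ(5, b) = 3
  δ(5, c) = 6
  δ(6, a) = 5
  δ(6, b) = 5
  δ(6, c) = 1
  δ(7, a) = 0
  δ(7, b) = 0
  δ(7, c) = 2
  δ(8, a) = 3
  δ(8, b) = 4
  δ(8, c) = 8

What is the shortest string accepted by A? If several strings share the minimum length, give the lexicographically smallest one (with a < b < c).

bac

A breadth-first search from 0 reaches an accepting state first via the path 0 → 8 → 3 → 1 on input bac.
No string of length < 3 is accepted (BFS exhausts all shorter strings without reaching an accepting state), and bac is the lexicographically least accepting string of length 3.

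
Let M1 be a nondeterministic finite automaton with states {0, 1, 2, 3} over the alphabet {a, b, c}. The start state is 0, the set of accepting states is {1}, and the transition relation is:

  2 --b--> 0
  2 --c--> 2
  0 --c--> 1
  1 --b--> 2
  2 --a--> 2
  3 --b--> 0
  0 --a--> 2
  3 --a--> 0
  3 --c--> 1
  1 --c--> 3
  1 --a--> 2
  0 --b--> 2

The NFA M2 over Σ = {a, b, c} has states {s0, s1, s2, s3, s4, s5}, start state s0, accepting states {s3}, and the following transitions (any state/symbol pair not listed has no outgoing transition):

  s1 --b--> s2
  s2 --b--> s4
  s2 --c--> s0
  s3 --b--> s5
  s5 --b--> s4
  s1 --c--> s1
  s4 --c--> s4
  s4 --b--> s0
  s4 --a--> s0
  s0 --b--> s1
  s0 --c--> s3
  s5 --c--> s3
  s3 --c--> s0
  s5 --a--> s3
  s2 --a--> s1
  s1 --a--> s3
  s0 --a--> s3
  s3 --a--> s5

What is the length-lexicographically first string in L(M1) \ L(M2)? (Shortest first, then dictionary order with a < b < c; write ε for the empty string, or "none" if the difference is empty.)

bbc

The string bbc is accepted by M1 but not by M2.
No shorter string lies in the difference, and bbc is the lexicographically first length-3 string in L(M1) \ L(M2).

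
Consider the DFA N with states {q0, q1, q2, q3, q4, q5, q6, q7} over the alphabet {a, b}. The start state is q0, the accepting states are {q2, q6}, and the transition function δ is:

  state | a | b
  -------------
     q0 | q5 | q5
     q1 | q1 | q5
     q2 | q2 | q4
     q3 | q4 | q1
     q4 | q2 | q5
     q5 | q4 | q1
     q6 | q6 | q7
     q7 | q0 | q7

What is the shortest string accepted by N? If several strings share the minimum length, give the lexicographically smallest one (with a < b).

A breadth-first search from q0 reaches an accepting state first via the path q0 → q5 → q4 → q2 on input aaa.
No string of length < 3 is accepted (BFS exhausts all shorter strings without reaching an accepting state), and aaa is the lexicographically least accepting string of length 3.

aaa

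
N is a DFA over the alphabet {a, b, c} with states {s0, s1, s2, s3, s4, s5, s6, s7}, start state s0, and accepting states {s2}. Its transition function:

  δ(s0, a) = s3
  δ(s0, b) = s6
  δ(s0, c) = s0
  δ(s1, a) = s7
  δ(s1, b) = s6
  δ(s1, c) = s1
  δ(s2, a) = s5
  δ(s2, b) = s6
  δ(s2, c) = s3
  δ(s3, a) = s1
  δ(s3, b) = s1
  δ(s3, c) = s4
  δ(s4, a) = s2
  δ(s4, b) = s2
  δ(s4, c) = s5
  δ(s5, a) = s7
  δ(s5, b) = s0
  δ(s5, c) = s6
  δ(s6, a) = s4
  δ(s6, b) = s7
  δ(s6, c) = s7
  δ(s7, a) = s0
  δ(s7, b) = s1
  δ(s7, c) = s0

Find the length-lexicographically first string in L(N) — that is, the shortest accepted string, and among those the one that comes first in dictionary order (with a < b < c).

aca

A breadth-first search from s0 reaches an accepting state first via the path s0 → s3 → s4 → s2 on input aca.
No string of length < 3 is accepted (BFS exhausts all shorter strings without reaching an accepting state), and aca is the lexicographically least accepting string of length 3.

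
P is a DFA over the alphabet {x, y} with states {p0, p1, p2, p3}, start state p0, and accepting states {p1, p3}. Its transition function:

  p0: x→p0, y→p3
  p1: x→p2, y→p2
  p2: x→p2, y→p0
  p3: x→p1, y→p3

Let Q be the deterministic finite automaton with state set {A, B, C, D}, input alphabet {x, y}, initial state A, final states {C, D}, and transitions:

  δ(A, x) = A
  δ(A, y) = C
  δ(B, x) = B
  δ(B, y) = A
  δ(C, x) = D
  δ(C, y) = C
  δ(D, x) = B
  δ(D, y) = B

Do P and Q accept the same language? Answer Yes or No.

Exploring the product automaton P × Q from the start pair (p0, A), following both machines on each input symbol, reaches 4 state pairs: (p0, A), (p3, C), (p1, D), (p2, B).
P accepts in {p1, p3} and Q accepts in {C, D}. In every reachable pair the two components are either both accepting — (p3, C), (p1, D) — or both non-accepting, so no string is accepted by exactly one of the machines: L(P) \ L(Q) and L(Q) \ L(P) are both empty.
Hence every string is accepted by P iff it is accepted by Q, and the two languages coincide.

Yes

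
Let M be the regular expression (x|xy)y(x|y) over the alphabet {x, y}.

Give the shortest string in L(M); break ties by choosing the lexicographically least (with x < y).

xyx

By inspection of the expression, no string of length less than 3 matches, and xyx is the lexicographically first match of length 3.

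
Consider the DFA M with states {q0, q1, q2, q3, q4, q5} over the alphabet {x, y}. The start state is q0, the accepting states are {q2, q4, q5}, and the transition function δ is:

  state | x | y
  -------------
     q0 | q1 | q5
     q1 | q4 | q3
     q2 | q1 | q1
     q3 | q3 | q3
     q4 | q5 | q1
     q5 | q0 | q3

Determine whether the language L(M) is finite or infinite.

State q1 is reachable from the start and can reach an accepting state, and it lies on the cycle q1 → q4 → q1.
Traversing that cycle any number of times yields accepted strings of unbounded length, so the language is infinite.

infinite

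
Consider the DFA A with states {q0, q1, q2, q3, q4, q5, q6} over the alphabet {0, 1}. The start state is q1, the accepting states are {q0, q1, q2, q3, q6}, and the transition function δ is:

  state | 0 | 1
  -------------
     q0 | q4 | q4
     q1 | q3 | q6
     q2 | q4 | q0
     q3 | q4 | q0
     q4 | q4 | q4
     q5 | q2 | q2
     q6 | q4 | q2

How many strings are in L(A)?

6

The useful subgraph on states {q0, q1, q2, q3, q6} is acyclic, so L(A) is finite; the longest accepting path visits 4 useful states, giving maximum string length 3.
Counting accepting paths from q1 by length: 1 of length 0, 2 of length 1, 2 of length 2, 1 of length 3. Total 6.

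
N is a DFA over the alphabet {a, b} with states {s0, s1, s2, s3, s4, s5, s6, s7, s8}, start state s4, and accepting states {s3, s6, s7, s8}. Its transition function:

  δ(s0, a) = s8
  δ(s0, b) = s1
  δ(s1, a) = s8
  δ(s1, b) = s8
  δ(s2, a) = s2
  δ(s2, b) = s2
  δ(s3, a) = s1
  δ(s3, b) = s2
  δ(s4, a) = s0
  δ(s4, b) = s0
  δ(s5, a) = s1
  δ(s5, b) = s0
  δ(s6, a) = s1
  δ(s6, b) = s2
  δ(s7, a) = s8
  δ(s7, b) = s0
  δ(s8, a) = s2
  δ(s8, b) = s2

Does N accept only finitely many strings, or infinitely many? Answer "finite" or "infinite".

finite

The useful states (reachable from s4 and able to reach an accepting state) are {s0, s1, s4, s8}.
Restricted to these states the transition graph has no cycle, so every accepting path has bounded length and L is finite.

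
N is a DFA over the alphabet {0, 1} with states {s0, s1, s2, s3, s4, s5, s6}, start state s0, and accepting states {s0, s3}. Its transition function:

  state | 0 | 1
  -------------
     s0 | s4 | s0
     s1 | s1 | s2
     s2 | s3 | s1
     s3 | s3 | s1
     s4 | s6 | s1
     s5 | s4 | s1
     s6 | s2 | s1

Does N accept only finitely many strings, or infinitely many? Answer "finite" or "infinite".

infinite

State s0 is reachable from the start and can reach an accepting state, and it lies on the cycle s0 → s0.
Traversing that cycle any number of times yields accepted strings of unbounded length, so the language is infinite.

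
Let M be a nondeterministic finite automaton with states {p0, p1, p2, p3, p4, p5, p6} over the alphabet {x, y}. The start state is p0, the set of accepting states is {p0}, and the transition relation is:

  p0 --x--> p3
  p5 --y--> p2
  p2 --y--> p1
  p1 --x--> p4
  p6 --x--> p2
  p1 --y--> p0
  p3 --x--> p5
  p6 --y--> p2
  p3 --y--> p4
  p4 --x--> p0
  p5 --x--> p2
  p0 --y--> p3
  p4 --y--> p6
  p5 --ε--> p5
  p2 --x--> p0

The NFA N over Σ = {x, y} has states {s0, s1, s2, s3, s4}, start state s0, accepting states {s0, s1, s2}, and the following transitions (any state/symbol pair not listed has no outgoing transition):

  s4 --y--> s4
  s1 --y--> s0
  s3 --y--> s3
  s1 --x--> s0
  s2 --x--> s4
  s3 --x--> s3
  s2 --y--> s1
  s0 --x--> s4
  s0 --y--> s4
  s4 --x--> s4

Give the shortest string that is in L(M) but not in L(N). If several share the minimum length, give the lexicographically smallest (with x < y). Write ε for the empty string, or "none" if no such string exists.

xyx

The string xyx is accepted by M but not by N.
No shorter string lies in the difference, and xyx is the lexicographically first length-3 string in L(M) \ L(N).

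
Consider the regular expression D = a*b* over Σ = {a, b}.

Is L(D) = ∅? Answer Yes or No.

No

The empty string ε matches the expression, so it belongs to L(D).
Since L(D) contains at least one string, it is not empty.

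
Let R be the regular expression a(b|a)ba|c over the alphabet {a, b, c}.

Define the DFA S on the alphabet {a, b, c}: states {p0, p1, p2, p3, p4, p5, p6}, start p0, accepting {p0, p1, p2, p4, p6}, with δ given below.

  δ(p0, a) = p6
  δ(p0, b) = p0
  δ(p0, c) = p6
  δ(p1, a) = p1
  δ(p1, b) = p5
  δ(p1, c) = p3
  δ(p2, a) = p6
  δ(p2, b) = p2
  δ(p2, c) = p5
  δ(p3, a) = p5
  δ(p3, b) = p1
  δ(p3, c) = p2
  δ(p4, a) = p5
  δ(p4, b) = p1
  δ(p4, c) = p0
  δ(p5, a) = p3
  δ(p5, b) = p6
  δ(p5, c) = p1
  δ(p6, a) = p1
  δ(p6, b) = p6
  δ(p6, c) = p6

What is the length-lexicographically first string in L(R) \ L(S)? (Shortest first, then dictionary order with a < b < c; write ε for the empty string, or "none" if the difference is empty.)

The string aaba is accepted by R but not by S.
No shorter string lies in the difference, and aaba is the lexicographically first length-4 string in L(R) \ L(S).

aaba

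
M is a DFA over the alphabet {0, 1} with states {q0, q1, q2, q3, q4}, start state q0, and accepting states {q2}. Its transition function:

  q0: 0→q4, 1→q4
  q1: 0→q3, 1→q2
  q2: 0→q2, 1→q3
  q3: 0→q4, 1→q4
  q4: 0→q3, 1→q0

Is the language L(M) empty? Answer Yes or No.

Yes

The states reachable from the start state are {q0, q3, q4}.
None of the accepting states {q2} is reachable, so no string is accepted and L(M) = ∅.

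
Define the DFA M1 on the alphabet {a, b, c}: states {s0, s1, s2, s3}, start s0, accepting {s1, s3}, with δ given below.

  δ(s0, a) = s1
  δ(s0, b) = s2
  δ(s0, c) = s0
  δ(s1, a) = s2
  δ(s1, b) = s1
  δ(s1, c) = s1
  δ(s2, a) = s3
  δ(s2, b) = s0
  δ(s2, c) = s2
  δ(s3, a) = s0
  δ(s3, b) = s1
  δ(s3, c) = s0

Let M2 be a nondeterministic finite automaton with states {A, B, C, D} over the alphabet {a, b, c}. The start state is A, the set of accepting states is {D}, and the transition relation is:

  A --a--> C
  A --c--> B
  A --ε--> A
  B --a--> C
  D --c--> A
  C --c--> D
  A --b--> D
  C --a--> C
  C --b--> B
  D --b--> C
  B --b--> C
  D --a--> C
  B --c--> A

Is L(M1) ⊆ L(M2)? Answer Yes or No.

No

The string a is in L(M1) but not in L(M2).
So L(M1) ⊄ L(M2).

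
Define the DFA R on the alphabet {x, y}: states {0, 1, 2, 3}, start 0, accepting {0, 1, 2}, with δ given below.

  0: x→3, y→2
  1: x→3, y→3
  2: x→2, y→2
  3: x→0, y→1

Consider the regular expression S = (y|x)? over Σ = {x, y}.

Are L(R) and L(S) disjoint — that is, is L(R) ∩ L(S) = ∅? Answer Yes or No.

The empty string ε is accepted by both R and S.
Hence L(R) ∩ L(S) ≠ ∅.

No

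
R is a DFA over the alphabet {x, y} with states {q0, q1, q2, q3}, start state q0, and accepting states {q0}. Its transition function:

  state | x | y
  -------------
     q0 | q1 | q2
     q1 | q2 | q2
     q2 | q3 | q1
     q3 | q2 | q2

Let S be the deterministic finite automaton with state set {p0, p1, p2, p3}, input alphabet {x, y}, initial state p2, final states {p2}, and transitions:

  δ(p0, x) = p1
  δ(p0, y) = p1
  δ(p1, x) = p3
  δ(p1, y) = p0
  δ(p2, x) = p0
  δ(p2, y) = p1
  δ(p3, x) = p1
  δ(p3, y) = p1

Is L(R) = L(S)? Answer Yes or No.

Exploring the product automaton R × S from the start pair (q0, p2), following both machines on each input symbol, reaches 4 state pairs: (q0, p2), (q1, p0), (q2, p1), (q3, p3).
R accepts in {q0} and S accepts in {p2}. In every reachable pair the two components are either both accepting — (q0, p2) — or both non-accepting, so no string is accepted by exactly one of the machines: L(R) \ L(S) and L(S) \ L(R) are both empty.
Hence every string is accepted by R iff it is accepted by S, and the two languages coincide.

Yes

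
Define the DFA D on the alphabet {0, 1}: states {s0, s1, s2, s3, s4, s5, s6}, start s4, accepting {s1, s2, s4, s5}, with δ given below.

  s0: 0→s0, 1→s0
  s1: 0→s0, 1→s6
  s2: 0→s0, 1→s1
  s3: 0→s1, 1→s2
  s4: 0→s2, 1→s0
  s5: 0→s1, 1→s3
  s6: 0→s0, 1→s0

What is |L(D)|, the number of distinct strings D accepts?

The useful subgraph on states {s1, s2, s4} is acyclic, so L(D) is finite; the longest accepting path visits 3 useful states, giving maximum string length 2.
Counting accepting paths from s4 by length: 1 of length 0, 1 of length 1, 1 of length 2. Total 3.

3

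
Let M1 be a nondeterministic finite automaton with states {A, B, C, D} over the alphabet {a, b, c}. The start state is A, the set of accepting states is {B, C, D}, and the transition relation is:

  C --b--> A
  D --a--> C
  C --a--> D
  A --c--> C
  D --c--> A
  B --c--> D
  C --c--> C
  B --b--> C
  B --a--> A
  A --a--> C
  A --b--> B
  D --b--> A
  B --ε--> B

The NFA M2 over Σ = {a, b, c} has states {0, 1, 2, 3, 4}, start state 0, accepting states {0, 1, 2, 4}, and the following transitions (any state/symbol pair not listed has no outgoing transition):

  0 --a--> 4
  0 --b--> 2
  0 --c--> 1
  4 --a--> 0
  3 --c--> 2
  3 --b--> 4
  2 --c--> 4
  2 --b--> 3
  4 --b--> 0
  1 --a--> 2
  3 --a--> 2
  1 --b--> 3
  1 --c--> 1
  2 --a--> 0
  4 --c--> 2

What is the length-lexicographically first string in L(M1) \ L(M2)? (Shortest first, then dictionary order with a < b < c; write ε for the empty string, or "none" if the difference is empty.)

The string bb is accepted by M1 but not by M2.
No shorter string lies in the difference, and bb is the lexicographically first length-2 string in L(M1) \ L(M2).

bb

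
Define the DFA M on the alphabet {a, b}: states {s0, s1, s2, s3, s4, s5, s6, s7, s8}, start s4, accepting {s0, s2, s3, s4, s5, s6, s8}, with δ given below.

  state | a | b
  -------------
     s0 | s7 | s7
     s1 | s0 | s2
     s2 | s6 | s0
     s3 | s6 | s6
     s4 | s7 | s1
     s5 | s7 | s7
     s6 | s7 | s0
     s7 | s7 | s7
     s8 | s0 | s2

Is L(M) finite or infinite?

The useful states (reachable from s4 and able to reach an accepting state) are {s0, s1, s2, s4, s6}.
Restricted to these states the transition graph has no cycle, so every accepting path has bounded length and L is finite.

finite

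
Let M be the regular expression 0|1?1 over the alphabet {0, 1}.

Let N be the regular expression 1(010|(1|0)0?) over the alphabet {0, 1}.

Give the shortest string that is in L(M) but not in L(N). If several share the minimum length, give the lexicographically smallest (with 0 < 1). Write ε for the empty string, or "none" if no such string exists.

0

The string 0 is accepted by M but not by N.
No shorter string lies in the difference, and 0 is the lexicographically first length-1 string in L(M) \ L(N).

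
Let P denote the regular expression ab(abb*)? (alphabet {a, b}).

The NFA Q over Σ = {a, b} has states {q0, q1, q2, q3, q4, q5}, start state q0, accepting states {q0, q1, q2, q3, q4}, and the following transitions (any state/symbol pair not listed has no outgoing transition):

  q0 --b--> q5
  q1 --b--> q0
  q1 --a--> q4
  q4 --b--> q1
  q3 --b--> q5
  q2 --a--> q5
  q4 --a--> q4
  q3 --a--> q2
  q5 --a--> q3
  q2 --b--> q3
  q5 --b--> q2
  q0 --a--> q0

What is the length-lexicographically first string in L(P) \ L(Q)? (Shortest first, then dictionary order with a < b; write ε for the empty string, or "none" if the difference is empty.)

ab

The string ab is accepted by P but not by Q.
No shorter string lies in the difference, and ab is the lexicographically first length-2 string in L(P) \ L(Q).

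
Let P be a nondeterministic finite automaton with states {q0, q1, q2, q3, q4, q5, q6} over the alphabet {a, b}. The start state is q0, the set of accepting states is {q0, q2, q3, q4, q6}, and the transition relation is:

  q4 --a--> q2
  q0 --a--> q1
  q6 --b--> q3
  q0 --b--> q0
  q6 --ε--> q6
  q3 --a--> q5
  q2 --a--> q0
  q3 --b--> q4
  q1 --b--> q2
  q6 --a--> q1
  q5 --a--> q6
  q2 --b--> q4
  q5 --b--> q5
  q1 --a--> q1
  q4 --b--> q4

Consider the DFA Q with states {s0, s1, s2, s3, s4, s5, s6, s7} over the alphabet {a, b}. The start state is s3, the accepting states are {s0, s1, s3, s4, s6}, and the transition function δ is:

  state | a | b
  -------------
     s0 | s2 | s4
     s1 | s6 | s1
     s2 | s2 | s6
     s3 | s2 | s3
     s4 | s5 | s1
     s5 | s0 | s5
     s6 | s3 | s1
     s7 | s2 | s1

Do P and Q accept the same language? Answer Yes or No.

Exploring the product automaton P × Q from the start pair (q0, s3), following both machines on each input symbol, reaches 4 state pairs: (q0, s3), (q1, s2), (q2, s6), (q4, s1).
P accepts in {q0, q2, q3, q4, q6} and Q accepts in {s0, s1, s3, s4, s6}. In every reachable pair the two components are either both accepting — (q0, s3), (q2, s6), (q4, s1) — or both non-accepting, so no string is accepted by exactly one of the machines: L(P) \ L(Q) and L(Q) \ L(P) are both empty.
Hence every string is accepted by P iff it is accepted by Q, and the two languages coincide.

Yes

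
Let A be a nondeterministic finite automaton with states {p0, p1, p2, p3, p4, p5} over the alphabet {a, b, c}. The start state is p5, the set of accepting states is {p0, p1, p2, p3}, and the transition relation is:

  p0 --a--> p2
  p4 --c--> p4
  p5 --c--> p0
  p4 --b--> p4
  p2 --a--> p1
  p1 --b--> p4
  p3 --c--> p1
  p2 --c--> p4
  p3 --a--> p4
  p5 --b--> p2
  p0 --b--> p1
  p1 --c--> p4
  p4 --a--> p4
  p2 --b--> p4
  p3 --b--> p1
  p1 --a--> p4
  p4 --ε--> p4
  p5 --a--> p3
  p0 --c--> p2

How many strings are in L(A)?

11

The useful subgraph on states {p0, p1, p2, p3, p5} is acyclic, so L(A) is finite; the longest accepting path visits 4 useful states, giving maximum string length 3.
Counting accepting paths from p5 by length: 3 of length 1, 6 of length 2, 2 of length 3. Total 11.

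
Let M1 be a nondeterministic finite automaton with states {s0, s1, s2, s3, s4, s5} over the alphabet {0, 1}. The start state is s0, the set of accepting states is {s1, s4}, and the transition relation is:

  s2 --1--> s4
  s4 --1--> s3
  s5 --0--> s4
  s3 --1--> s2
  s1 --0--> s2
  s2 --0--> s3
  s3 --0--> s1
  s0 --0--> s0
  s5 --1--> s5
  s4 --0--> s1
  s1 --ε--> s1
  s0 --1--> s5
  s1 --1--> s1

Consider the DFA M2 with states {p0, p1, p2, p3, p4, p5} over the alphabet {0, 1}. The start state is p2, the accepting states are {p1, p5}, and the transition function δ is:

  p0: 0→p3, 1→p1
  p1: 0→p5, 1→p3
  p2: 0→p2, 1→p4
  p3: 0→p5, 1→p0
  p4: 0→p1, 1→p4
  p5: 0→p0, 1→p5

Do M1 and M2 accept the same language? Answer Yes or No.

Exploring the product automaton M1 × M2 from the start pair (s0, p2), following both machines on each input symbol, reaches 6 state pairs: (s0, p2), (s5, p4), (s4, p1), (s1, p5), (s3, p3), (s2, p0).
M1 accepts in {s1, s4} and M2 accepts in {p1, p5}. In every reachable pair the two components are either both accepting — (s4, p1), (s1, p5) — or both non-accepting, so no string is accepted by exactly one of the machines: L(M1) \ L(M2) and L(M2) \ L(M1) are both empty.
Hence every string is accepted by M1 iff it is accepted by M2, and the two languages coincide.

Yes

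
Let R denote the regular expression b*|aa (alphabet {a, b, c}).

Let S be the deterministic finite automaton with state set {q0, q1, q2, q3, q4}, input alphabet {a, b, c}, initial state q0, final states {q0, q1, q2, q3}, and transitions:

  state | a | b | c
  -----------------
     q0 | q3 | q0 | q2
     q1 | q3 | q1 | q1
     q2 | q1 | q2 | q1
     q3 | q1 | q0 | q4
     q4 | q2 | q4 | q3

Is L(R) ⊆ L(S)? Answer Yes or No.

Converting the expression R to a DFA (subset construction, then merging equivalent states) gives the minimal DFA with states {r0, r1, r2, r3, r4}, start state r0, accepting states {r0, r2, r4} and transitions r0: a→r1, b→r2, c→r3; r1: a→r4, b→r3, c→r3; r2: a→r3, b→r2, c→r3; r3: a→r3, b→r3, c→r3; r4: a→r3, b→r3, c→r3.
Exploring the product automaton R × S from the start pair (r0, q0), following both machines on each input symbol, reaches 9 state pairs: (r0, q0), (r1, q3), (r2, q0), (r3, q2), (r4, q1), (r3, q0), (r3, q4), (r3, q3), (r3, q1).
R accepts in {r0, r2, r4} and S accepts in {q0, q1, q2, q3}. The reachable pairs whose R-component is accepting are (r0, q0), (r2, q0), (r4, q1); in each of them the S-component is accepting too, so the product for L(R) \ L(S) (R-component accepting, S-component rejecting) has no reachable accepting pair and the difference is empty.
Hence every string in L(R) is also in L(S).

Yes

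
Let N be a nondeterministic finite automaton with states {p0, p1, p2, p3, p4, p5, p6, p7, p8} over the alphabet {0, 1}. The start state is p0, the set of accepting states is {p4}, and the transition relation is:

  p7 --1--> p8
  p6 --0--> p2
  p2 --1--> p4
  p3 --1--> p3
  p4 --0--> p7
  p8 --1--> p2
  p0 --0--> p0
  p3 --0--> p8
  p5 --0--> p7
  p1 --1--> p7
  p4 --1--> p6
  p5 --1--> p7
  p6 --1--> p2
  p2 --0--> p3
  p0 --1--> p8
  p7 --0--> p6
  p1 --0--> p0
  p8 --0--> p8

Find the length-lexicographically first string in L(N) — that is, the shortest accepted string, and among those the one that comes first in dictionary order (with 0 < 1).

111

A breadth-first search from p0 reaches an accepting state first via the path p0 → p8 → p2 → p4 on input 111.
No string of length < 3 is accepted (BFS exhausts all shorter strings without reaching an accepting state), and 111 is the lexicographically least accepting string of length 3.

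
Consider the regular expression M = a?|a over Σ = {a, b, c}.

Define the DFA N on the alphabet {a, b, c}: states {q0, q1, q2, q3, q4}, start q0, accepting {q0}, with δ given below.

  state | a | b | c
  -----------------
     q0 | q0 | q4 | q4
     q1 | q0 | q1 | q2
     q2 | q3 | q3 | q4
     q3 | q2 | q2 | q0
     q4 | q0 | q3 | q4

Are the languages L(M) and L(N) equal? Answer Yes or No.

No

The string aa is accepted by N but rejected by M.
So L(M) ≠ L(N).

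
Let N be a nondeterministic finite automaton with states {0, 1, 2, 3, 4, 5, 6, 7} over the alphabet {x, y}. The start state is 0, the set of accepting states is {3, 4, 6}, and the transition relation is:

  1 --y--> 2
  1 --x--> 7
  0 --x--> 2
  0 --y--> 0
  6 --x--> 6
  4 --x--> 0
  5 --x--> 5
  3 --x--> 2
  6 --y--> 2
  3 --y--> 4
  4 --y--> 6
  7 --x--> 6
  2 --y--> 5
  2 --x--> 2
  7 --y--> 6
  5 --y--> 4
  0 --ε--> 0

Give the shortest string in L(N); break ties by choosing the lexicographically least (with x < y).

A breadth-first search from 0 reaches an accepting state first via the path 0 → 2 → 5 → 4 on input xyy.
No string of length < 3 is accepted (BFS exhausts all shorter strings without reaching an accepting state), and xyy is the lexicographically least accepting string of length 3.

xyy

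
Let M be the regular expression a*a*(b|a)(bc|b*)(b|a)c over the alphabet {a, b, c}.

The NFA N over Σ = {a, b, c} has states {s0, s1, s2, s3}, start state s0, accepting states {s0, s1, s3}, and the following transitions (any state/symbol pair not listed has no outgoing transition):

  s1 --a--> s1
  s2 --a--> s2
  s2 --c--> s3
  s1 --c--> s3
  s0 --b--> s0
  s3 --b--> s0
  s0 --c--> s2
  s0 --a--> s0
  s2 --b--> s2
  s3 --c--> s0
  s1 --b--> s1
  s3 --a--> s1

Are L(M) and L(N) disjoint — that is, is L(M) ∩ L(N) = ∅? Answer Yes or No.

No

The string abcac is accepted by both M and N.
Hence L(M) ∩ L(N) ≠ ∅.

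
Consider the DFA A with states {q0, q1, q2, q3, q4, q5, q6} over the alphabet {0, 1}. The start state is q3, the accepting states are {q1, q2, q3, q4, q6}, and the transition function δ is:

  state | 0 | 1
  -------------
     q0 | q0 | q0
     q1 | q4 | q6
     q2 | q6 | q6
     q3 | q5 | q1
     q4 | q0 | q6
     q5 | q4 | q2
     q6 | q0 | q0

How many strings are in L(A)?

The useful subgraph on states {q1, q2, q3, q4, q5, q6} is acyclic, so L(A) is finite; the longest accepting path visits 4 useful states, giving maximum string length 3.
Counting accepting paths from q3 by length: 1 of length 0, 1 of length 1, 4 of length 2, 4 of length 3. Total 10.

10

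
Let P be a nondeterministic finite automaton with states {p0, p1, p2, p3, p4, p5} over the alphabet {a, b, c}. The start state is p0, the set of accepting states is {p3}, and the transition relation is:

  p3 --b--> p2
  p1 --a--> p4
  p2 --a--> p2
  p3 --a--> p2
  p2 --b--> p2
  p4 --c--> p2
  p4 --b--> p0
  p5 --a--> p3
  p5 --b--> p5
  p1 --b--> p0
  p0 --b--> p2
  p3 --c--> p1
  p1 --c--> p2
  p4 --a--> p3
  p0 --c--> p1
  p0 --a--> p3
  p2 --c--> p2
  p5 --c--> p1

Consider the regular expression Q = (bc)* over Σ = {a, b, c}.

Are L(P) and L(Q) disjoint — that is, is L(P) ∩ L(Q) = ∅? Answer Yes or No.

Converting the expression Q to a DFA (subset construction, then merging equivalent states) gives the minimal DFA with states {q0, q1, q2}, start state q0, accepting states {q0} and transitions q0: a→q1, b→q2, c→q1; q1: a→q1, b→q1, c→q1; q2: a→q1, b→q1, c→q0.
Exploring the product automaton P × Q from the start pair (p0, q0), following both machines on each input symbol, reaches 8 state pairs: (p0, q0), (p3, q1), (p2, q2), (p1, q1), (p2, q1), (p2, q0), (p4, q1), (p0, q1).
P accepts in {p3} and Q accepts in {q0}; no reachable pair has both components accepting, so no string drives both machines to acceptance simultaneously and L(P) ∩ L(Q) = ∅.
So no string is accepted by both, and the intersection is empty.

Yes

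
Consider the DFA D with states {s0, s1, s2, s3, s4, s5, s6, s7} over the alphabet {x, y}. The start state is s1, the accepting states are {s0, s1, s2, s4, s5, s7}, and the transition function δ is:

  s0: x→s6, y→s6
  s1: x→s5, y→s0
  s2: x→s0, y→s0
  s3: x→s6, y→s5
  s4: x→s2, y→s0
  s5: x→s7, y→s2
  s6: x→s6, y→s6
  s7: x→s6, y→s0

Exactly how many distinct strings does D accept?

8

The useful subgraph on states {s0, s1, s2, s5, s7} is acyclic, so L(D) is finite; the longest accepting path visits 4 useful states, giving maximum string length 3.
Counting accepting paths from s1 by length: 1 of length 0, 2 of length 1, 2 of length 2, 3 of length 3. Total 8.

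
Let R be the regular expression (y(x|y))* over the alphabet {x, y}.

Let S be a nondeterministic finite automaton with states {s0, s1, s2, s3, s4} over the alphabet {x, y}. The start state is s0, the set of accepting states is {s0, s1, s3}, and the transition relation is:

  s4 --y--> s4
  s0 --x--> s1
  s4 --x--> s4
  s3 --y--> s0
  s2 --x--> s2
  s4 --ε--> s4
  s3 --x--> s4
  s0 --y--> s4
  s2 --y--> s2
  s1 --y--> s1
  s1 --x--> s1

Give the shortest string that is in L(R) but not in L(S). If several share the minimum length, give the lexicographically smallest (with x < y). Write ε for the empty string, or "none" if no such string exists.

yx

The string yx is accepted by R but not by S.
No shorter string lies in the difference, and yx is the lexicographically first length-2 string in L(R) \ L(S).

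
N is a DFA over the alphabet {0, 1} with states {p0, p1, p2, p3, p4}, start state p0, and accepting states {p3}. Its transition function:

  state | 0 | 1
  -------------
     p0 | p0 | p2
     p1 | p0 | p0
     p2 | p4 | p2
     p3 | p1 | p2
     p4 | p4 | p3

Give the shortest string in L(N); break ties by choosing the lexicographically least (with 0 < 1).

A breadth-first search from p0 reaches an accepting state first via the path p0 → p2 → p4 → p3 on input 101.
No string of length < 3 is accepted (BFS exhausts all shorter strings without reaching an accepting state), and 101 is the lexicographically least accepting string of length 3.

101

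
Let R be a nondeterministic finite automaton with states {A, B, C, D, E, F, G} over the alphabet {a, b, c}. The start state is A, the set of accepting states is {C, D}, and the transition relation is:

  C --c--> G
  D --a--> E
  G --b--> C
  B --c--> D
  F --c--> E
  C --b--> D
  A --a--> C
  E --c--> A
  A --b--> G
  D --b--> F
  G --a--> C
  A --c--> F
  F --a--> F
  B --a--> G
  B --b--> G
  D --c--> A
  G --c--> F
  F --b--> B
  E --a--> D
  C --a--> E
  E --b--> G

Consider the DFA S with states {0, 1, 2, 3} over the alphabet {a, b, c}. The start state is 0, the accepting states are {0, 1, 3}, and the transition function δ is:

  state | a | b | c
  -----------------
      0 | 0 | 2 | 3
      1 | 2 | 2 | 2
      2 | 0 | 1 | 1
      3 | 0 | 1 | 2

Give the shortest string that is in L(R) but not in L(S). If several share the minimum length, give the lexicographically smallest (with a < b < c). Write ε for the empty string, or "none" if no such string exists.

The string ab is accepted by R but not by S.
No shorter string lies in the difference, and ab is the lexicographically first length-2 string in L(R) \ L(S).

ab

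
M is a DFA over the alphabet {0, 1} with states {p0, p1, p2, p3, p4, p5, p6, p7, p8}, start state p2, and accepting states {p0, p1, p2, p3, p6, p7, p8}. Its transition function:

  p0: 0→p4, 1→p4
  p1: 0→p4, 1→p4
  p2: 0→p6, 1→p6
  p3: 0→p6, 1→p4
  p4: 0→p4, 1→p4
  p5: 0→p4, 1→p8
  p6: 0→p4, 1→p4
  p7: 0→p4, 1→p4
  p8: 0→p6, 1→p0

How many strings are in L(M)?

3

The useful subgraph on states {p2, p6} is acyclic, so L(M) is finite; the longest accepting path visits 2 useful states, giving maximum string length 1.
Counting accepting paths from p2 by length: 1 of length 0, 2 of length 1. Total 3.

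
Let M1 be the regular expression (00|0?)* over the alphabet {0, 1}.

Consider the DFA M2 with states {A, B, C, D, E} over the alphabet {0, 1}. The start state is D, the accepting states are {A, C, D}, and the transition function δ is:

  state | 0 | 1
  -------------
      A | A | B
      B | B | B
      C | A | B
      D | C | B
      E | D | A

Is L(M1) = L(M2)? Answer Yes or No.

Converting the expression M1 to a DFA (subset construction, then merging equivalent states) gives the minimal DFA with states {r0, r1}, start state r0, accepting states {r0} and transitions r0: 0→r0, 1→r1; r1: 0→r1, 1→r1.
Exploring the product automaton M1 × M2 from the start pair (r0, D), following both machines on each input symbol, reaches 4 state pairs: (r0, D), (r0, C), (r1, B), (r0, A).
M1 accepts in {r0} and M2 accepts in {A, C, D}. In every reachable pair the two components are either both accepting — (r0, D), (r0, C), (r0, A) — or both non-accepting, so no string is accepted by exactly one of the machines: L(M1) \ L(M2) and L(M2) \ L(M1) are both empty.
Hence every string is accepted by M1 iff it is accepted by M2, and the two languages coincide.

Yes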